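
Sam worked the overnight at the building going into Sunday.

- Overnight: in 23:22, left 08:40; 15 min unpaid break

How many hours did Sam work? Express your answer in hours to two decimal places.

9.05 hours

Overnight: 23:22 → midnight = 0 h 38 min; midnight → 08:40 = 8 h 40 min; span 9 h 18 min; less 15 min break → 9 h 3 min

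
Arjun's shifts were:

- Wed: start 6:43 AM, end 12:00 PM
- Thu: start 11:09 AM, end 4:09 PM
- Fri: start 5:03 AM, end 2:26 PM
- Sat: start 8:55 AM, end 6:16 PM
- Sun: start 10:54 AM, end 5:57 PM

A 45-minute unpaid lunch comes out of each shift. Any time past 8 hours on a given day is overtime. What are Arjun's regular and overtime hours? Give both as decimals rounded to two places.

Regular 31.08 hours, overtime 1.23 hours

Wed: 6:43 AM–12:00 PM = 5 h 17 min; less 45 min break → 4 h 32 min
Thu: 11:09 AM–4:09 PM = 5 h 0 min; less 45 min break → 4 h 15 min
Fri: 5:03 AM–2:26 PM = 9 h 23 min; less 45 min break → 8 h 38 min
Sat: 8:55 AM–6:16 PM = 9 h 21 min; less 45 min break → 8 h 36 min
Sun: 10:54 AM–5:57 PM = 7 h 3 min; less 45 min break → 6 h 18 min
Wed reg 4 h 32 min / OT 0 h 0 min; Thu reg 4 h 15 min / OT 0 h 0 min; Fri reg 8 h 0 min / OT 0 h 38 min; Sat reg 8 h 0 min / OT 0 h 36 min; Sun reg 6 h 18 min / OT 0 h 0 min.
Totals: regular 31 h 5 min, overtime 1 h 14 min.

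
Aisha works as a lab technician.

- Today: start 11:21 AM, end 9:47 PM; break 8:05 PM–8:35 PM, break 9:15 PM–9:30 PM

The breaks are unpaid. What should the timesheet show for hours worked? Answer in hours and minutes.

Today: 11:21 AM–9:47 PM = 10 h 26 min; less 45 min break → 9 h 41 min

9 h 41 min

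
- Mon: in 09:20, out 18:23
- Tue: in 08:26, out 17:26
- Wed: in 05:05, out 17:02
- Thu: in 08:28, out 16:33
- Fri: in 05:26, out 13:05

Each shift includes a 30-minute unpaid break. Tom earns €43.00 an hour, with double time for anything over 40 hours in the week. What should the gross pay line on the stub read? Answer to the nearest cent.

Mon: 09:20–18:23 = 9 h 3 min; less 30 min break → 8 h 33 min
Tue: 08:26–17:26 = 9 h 0 min; less 30 min break → 8 h 30 min
Wed: 05:05–17:02 = 11 h 57 min; less 30 min break → 11 h 27 min
Thu: 08:28–16:33 = 8 h 5 min; less 30 min break → 7 h 35 min
Fri: 05:26–13:05 = 7 h 39 min; less 30 min break → 7 h 9 min
Total worked: 43 h 14 min = 2594 min.
Regular 40 h 0 min = 2400 min at €43.00/h; overtime 3 h 14 min = 194 min at €86.00/h.
Pay = (2400 × €43.00 + 194 × €86.00) ÷ 60 = €1998.07.

€1998.07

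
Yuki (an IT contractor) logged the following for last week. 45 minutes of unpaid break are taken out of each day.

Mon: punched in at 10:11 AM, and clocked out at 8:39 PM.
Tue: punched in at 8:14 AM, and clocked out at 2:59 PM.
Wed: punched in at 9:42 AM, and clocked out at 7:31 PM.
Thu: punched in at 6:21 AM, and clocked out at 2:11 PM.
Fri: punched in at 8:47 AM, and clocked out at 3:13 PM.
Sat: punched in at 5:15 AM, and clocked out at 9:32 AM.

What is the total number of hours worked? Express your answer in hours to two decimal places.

41.08 hours

Mon: 10:11 AM–8:39 PM = 10 h 28 min; less 45 min break → 9 h 43 min
Tue: 8:14 AM–2:59 PM = 6 h 45 min; less 45 min break → 6 h 0 min
Wed: 9:42 AM–7:31 PM = 9 h 49 min; less 45 min break → 9 h 4 min
Thu: 6:21 AM–2:11 PM = 7 h 50 min; less 45 min break → 7 h 5 min
Fri: 8:47 AM–3:13 PM = 6 h 26 min; less 45 min break → 5 h 41 min
Sat: 5:15 AM–9:32 AM = 4 h 17 min; less 45 min break → 3 h 32 min
Total: 9 h 43 min + 6 h 0 min + 9 h 4 min + 7 h 5 min + 5 h 41 min + 3 h 32 min = 41 h 5 min.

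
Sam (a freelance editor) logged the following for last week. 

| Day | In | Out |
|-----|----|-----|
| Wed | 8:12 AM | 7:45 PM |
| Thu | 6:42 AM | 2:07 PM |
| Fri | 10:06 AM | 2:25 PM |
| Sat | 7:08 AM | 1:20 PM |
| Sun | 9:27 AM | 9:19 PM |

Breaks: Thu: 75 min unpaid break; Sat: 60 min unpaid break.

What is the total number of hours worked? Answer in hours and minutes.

39 h 6 min

Wed: 8:12 AM–7:45 PM = 11 h 33 min
Thu: 6:42 AM–2:07 PM = 7 h 25 min; less 75 min break → 6 h 10 min
Fri: 10:06 AM–2:25 PM = 4 h 19 min
Sat: 7:08 AM–1:20 PM = 6 h 12 min; less 60 min break → 5 h 12 min
Sun: 9:27 AM–9:19 PM = 11 h 52 min
Total: 11 h 33 min + 6 h 10 min + 4 h 19 min + 5 h 12 min + 11 h 52 min = 39 h 6 min.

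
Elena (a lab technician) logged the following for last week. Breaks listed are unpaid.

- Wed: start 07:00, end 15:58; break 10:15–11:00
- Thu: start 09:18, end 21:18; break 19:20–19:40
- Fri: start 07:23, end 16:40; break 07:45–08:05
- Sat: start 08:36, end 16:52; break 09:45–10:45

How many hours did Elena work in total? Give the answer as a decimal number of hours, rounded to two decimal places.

36.10 hours

Wed: 07:00–15:58 = 8 h 58 min; less 45 min break → 8 h 13 min
Thu: 09:18–21:18 = 12 h 0 min; less 20 min break → 11 h 40 min
Fri: 07:23–16:40 = 9 h 17 min; less 20 min break → 8 h 57 min
Sat: 08:36–16:52 = 8 h 16 min; less 60 min break → 7 h 16 min
Total: 8 h 13 min + 11 h 40 min + 8 h 57 min + 7 h 16 min = 36 h 6 min.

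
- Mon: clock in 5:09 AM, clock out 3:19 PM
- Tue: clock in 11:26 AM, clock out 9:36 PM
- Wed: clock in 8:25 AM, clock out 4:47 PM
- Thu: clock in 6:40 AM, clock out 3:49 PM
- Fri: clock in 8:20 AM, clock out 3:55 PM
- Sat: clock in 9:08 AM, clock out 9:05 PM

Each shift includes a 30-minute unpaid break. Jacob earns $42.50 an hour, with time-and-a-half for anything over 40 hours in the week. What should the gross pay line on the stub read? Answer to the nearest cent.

$2616.94

Mon: 5:09 AM–3:19 PM = 10 h 10 min; less 30 min break → 9 h 40 min
Tue: 11:26 AM–9:36 PM = 10 h 10 min; less 30 min break → 9 h 40 min
Wed: 8:25 AM–4:47 PM = 8 h 22 min; less 30 min break → 7 h 52 min
Thu: 6:40 AM–3:49 PM = 9 h 9 min; less 30 min break → 8 h 39 min
Fri: 8:20 AM–3:55 PM = 7 h 35 min; less 30 min break → 7 h 5 min
Sat: 9:08 AM–9:05 PM = 11 h 57 min; less 30 min break → 11 h 27 min
Total worked: 54 h 23 min = 3263 min.
Regular 40 h 0 min = 2400 min at $42.50/h; overtime 14 h 23 min = 863 min at $63.75/h.
Pay = (2400 × $42.50 + 863 × $63.75) ÷ 60 = $2616.94.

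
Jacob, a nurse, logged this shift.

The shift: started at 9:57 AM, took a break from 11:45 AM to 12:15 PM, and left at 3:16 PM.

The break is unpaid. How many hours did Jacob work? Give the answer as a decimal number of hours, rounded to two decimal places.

The shift: 9:57 AM–3:16 PM = 5 h 19 min; less 30 min break → 4 h 49 min

4.82 hours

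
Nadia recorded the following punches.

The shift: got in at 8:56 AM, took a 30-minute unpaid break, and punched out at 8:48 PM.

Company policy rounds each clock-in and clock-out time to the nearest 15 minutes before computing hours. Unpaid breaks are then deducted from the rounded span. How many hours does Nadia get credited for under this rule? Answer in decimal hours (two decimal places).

11.25 hours

The shift: in 8:56 AM→9:00 AM, out 8:48 PM→8:45 PM; 11 h 45 min − 30 min = 11 h 15 min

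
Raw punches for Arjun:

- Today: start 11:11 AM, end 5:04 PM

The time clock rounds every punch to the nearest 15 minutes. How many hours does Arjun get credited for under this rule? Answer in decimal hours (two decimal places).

Today: in 11:11 AM→11:15 AM, out 5:04 PM→5:00 PM; 5 h 45 min

5.75 hours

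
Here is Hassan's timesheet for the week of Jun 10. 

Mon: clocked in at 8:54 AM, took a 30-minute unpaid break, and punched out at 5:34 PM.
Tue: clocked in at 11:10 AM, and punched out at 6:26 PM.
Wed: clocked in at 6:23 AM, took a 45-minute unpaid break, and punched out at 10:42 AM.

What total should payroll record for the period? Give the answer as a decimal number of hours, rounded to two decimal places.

Mon: 8:54 AM–5:34 PM = 8 h 40 min; less 30 min break → 8 h 10 min
Tue: 11:10 AM–6:26 PM = 7 h 16 min
Wed: 6:23 AM–10:42 AM = 4 h 19 min; less 45 min break → 3 h 34 min
Total: 8 h 10 min + 7 h 16 min + 3 h 34 min = 19 h 0 min.

19.00 hours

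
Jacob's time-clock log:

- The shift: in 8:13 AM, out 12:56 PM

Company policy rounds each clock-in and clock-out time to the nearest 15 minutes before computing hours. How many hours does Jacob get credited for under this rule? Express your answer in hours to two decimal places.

4.75 hours

The shift: in 8:13 AM→8:15 AM, out 12:56 PM→1:00 PM; 4 h 45 min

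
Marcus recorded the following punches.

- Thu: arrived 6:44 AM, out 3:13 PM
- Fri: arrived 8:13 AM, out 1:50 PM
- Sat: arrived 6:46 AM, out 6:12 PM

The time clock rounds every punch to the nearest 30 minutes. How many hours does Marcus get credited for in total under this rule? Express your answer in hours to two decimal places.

Thu: in 6:44 AM→6:30 AM, out 3:13 PM→3:00 PM; 8 h 30 min
Fri: in 8:13 AM→8:00 AM, out 1:50 PM→2:00 PM; 6 h 0 min
Sat: in 6:46 AM→7:00 AM, out 6:12 PM→6:00 PM; 11 h 0 min
Total credited: 25 h 30 min.

25.50 hours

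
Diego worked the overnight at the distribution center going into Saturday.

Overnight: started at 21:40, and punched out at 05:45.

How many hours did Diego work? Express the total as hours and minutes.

8 h 5 min

Overnight: 21:40 → midnight = 2 h 20 min; midnight → 05:45 = 5 h 45 min; span 8 h 5 min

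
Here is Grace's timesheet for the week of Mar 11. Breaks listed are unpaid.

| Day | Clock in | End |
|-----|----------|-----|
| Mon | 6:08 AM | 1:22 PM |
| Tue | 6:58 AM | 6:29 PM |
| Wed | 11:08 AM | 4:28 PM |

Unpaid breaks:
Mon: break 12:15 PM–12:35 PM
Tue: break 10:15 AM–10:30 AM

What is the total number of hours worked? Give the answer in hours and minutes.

23 h 30 min

Mon: 6:08 AM–1:22 PM = 7 h 14 min; less 20 min break → 6 h 54 min
Tue: 6:58 AM–6:29 PM = 11 h 31 min; less 15 min break → 11 h 16 min
Wed: 11:08 AM–4:28 PM = 5 h 20 min
Total: 6 h 54 min + 11 h 16 min + 5 h 20 min = 23 h 30 min.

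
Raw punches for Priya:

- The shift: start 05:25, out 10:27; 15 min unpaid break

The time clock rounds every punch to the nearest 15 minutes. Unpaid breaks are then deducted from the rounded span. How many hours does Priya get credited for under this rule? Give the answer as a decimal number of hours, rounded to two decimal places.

The shift: in 05:25→05:30, out 10:27→10:30; 5 h 0 min − 15 min = 4 h 45 min

4.75 hours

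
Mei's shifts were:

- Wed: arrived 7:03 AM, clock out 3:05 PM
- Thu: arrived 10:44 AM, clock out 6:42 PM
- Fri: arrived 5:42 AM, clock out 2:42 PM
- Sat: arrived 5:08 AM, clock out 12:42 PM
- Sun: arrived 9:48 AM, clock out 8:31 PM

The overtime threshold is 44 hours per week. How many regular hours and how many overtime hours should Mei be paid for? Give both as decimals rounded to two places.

Wed: 7:03 AM–3:05 PM = 8 h 2 min
Thu: 10:44 AM–6:42 PM = 7 h 58 min
Fri: 5:42 AM–2:42 PM = 9 h 0 min
Sat: 5:08 AM–12:42 PM = 7 h 34 min
Sun: 9:48 AM–8:31 PM = 10 h 43 min
Total worked: 43 h 17 min = 43.28 h.
Threshold 44 h → overtime 0 h 0 min, regular 43 h 17 min.

Regular 43.28 hours, overtime 0.00 hours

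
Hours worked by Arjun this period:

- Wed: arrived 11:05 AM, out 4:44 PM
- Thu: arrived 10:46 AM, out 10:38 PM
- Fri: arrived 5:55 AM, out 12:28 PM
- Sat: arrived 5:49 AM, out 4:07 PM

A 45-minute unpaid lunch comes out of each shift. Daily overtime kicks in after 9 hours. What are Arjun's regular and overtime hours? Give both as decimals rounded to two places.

Wed: 11:05 AM–4:44 PM = 5 h 39 min; less 45 min break → 4 h 54 min
Thu: 10:46 AM–10:38 PM = 11 h 52 min; less 45 min break → 11 h 7 min
Fri: 5:55 AM–12:28 PM = 6 h 33 min; less 45 min break → 5 h 48 min
Sat: 5:49 AM–4:07 PM = 10 h 18 min; less 45 min break → 9 h 33 min
Wed reg 4 h 54 min / OT 0 h 0 min; Thu reg 9 h 0 min / OT 2 h 7 min; Fri reg 5 h 48 min / OT 0 h 0 min; Sat reg 9 h 0 min / OT 0 h 33 min.
Totals: regular 28 h 42 min, overtime 2 h 40 min.

Regular 28.70 hours, overtime 2.67 hours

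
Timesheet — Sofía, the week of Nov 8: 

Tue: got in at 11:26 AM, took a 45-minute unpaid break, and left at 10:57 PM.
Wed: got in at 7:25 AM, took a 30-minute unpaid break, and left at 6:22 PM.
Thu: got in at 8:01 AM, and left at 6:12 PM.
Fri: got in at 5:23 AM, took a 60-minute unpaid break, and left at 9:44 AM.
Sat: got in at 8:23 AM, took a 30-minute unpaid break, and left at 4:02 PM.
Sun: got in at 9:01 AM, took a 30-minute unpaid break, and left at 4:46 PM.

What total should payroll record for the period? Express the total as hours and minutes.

Tue: 11:26 AM–10:57 PM = 11 h 31 min; less 45 min break → 10 h 46 min
Wed: 7:25 AM–6:22 PM = 10 h 57 min; less 30 min break → 10 h 27 min
Thu: 8:01 AM–6:12 PM = 10 h 11 min
Fri: 5:23 AM–9:44 AM = 4 h 21 min; less 60 min break → 3 h 21 min
Sat: 8:23 AM–4:02 PM = 7 h 39 min; less 30 min break → 7 h 9 min
Sun: 9:01 AM–4:46 PM = 7 h 45 min; less 30 min break → 7 h 15 min
Total: 10 h 46 min + 10 h 27 min + 10 h 11 min + 3 h 21 min + 7 h 9 min + 7 h 15 min = 49 h 9 min.

49 h 9 min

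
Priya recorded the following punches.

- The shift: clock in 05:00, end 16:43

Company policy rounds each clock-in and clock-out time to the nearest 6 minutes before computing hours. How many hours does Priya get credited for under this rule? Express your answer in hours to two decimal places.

The shift: in 05:00→05:00, out 16:43→16:42; 11 h 42 min

11.70 hours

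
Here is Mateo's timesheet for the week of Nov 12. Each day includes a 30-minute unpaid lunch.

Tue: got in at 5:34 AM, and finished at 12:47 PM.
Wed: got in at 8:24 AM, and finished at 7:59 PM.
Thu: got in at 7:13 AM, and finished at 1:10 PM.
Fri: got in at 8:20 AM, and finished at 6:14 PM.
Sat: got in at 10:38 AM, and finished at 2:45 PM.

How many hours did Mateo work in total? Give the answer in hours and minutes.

36 h 16 min

Tue: 5:34 AM–12:47 PM = 7 h 13 min; less 30 min break → 6 h 43 min
Wed: 8:24 AM–7:59 PM = 11 h 35 min; less 30 min break → 11 h 5 min
Thu: 7:13 AM–1:10 PM = 5 h 57 min; less 30 min break → 5 h 27 min
Fri: 8:20 AM–6:14 PM = 9 h 54 min; less 30 min break → 9 h 24 min
Sat: 10:38 AM–2:45 PM = 4 h 7 min; less 30 min break → 3 h 37 min
Total: 6 h 43 min + 11 h 5 min + 5 h 27 min + 9 h 24 min + 3 h 37 min = 36 h 16 min.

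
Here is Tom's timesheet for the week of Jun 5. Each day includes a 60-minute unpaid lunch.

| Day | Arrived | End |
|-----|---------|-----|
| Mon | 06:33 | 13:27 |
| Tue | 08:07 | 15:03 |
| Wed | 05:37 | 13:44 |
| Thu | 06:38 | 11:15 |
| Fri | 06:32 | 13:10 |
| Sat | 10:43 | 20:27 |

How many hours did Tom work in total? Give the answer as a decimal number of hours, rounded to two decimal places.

Mon: 06:33–13:27 = 6 h 54 min; less 60 min break → 5 h 54 min
Tue: 08:07–15:03 = 6 h 56 min; less 60 min break → 5 h 56 min
Wed: 05:37–13:44 = 8 h 7 min; less 60 min break → 7 h 7 min
Thu: 06:38–11:15 = 4 h 37 min; less 60 min break → 3 h 37 min
Fri: 06:32–13:10 = 6 h 38 min; less 60 min break → 5 h 38 min
Sat: 10:43–20:27 = 9 h 44 min; less 60 min break → 8 h 44 min
Total: 5 h 54 min + 5 h 56 min + 7 h 7 min + 3 h 37 min + 5 h 38 min + 8 h 44 min = 36 h 56 min.

36.93 hours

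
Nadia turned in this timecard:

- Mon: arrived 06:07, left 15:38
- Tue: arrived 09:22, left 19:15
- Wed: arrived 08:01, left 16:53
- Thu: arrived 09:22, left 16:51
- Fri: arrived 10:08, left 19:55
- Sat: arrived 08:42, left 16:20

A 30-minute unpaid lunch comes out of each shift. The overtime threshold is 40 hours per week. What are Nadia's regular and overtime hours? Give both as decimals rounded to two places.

Regular 40.00 hours, overtime 10.17 hours

Mon: 06:07–15:38 = 9 h 31 min; less 30 min break → 9 h 1 min
Tue: 09:22–19:15 = 9 h 53 min; less 30 min break → 9 h 23 min
Wed: 08:01–16:53 = 8 h 52 min; less 30 min break → 8 h 22 min
Thu: 09:22–16:51 = 7 h 29 min; less 30 min break → 6 h 59 min
Fri: 10:08–19:55 = 9 h 47 min; less 30 min break → 9 h 17 min
Sat: 08:42–16:20 = 7 h 38 min; less 30 min break → 7 h 8 min
Total worked: 50 h 10 min = 50.17 h.
Threshold 40 h → overtime 10 h 10 min, regular 40 h 0 min.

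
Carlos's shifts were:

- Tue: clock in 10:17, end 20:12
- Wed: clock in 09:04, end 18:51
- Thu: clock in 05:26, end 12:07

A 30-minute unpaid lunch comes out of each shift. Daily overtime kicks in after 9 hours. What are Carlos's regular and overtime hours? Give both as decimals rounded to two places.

Tue: 10:17–20:12 = 9 h 55 min; less 30 min break → 9 h 25 min
Wed: 09:04–18:51 = 9 h 47 min; less 30 min break → 9 h 17 min
Thu: 05:26–12:07 = 6 h 41 min; less 30 min break → 6 h 11 min
Tue reg 9 h 0 min / OT 0 h 25 min; Wed reg 9 h 0 min / OT 0 h 17 min; Thu reg 6 h 11 min / OT 0 h 0 min.
Totals: regular 24 h 11 min, overtime 0 h 42 min.

Regular 24.18 hours, overtime 0.70 hours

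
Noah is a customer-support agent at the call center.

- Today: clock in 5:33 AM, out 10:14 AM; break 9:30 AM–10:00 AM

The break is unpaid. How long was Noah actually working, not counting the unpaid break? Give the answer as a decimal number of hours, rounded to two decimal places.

4.18 hours

Today: 5:33 AM–10:14 AM = 4 h 41 min; less 30 min break → 4 h 11 min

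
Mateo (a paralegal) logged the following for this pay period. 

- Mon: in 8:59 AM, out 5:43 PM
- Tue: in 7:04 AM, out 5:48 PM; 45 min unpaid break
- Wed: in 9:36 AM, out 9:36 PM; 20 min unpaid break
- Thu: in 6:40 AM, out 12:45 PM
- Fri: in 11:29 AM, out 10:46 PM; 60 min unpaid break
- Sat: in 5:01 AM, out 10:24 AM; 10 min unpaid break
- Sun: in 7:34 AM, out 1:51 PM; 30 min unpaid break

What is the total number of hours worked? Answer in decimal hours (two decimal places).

Mon: 8:59 AM–5:43 PM = 8 h 44 min
Tue: 7:04 AM–5:48 PM = 10 h 44 min; less 45 min break → 9 h 59 min
Wed: 9:36 AM–9:36 PM = 12 h 0 min; less 20 min break → 11 h 40 min
Thu: 6:40 AM–12:45 PM = 6 h 5 min
Fri: 11:29 AM–10:46 PM = 11 h 17 min; less 60 min break → 10 h 17 min
Sat: 5:01 AM–10:24 AM = 5 h 23 min; less 10 min break → 5 h 13 min
Sun: 7:34 AM–1:51 PM = 6 h 17 min; less 30 min break → 5 h 47 min
Total: 8 h 44 min + 9 h 59 min + 11 h 40 min + 6 h 5 min + 10 h 17 min + 5 h 13 min + 5 h 47 min = 57 h 45 min.

57.75 hours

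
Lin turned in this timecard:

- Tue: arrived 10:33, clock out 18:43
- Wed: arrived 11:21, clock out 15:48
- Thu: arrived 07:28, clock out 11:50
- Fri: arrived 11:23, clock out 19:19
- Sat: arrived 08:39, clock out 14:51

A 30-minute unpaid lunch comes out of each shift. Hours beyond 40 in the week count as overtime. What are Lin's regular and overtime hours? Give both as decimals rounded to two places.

Tue: 10:33–18:43 = 8 h 10 min; less 30 min break → 7 h 40 min
Wed: 11:21–15:48 = 4 h 27 min; less 30 min break → 3 h 57 min
Thu: 07:28–11:50 = 4 h 22 min; less 30 min break → 3 h 52 min
Fri: 11:23–19:19 = 7 h 56 min; less 30 min break → 7 h 26 min
Sat: 08:39–14:51 = 6 h 12 min; less 30 min break → 5 h 42 min
Total worked: 28 h 37 min = 28.62 h.
Threshold 40 h → overtime 0 h 0 min, regular 28 h 37 min.

Regular 28.62 hours, overtime 0.00 hours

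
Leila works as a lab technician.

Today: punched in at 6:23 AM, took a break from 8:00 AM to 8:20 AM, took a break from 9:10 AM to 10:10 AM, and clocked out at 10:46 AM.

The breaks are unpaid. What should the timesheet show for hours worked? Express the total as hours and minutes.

3 h 3 min

Today: 6:23 AM–10:46 AM = 4 h 23 min; less 80 min break → 3 h 3 min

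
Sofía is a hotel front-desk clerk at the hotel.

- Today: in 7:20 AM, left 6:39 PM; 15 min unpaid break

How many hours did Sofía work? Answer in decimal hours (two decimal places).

Today: 7:20 AM–6:39 PM = 11 h 19 min; less 15 min break → 11 h 4 min

11.07 hours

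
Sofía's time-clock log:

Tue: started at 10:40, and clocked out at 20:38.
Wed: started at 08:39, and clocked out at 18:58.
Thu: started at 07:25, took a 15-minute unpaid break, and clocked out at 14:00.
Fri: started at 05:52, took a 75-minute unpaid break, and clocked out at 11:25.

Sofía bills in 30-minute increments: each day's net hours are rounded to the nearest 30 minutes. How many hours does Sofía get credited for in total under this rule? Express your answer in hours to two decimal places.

Tue: 10:40–20:38 = 9 h 58 min → rounds to 10 h 0 min
Wed: 08:39–18:58 = 10 h 19 min → rounds to 10 h 30 min
Thu: 07:25–14:00 = 6 h 35 min − 15 min = 6 h 20 min → rounds to 6 h 30 min
Fri: 05:52–11:25 = 5 h 33 min − 75 min = 4 h 18 min → rounds to 4 h 30 min
Total credited: 31 h 30 min.

31.50 hours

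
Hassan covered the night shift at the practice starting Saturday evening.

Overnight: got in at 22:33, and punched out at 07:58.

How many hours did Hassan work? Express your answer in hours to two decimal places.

Overnight: 22:33 → midnight = 1 h 27 min; midnight → 07:58 = 7 h 58 min; span 9 h 25 min

9.42 hours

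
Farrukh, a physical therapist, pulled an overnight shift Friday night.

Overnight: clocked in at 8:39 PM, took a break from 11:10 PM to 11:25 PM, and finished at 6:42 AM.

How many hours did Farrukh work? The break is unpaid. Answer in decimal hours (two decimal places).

9.80 hours

Overnight: 8:39 PM → midnight = 3 h 21 min; midnight → 6:42 AM = 6 h 42 min; span 10 h 3 min; less 15 min break → 9 h 48 min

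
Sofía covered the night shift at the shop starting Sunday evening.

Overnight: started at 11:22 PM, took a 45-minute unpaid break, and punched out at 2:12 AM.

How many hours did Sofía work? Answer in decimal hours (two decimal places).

Overnight: 11:22 PM → midnight = 0 h 38 min; midnight → 2:12 AM = 2 h 12 min; span 2 h 50 min; less 45 min break → 2 h 5 min

2.08 hours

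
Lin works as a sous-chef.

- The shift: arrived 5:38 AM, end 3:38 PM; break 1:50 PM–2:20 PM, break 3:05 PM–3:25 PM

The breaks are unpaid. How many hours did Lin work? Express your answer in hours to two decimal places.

The shift: 5:38 AM–3:38 PM = 10 h 0 min; less 50 min break → 9 h 10 min

9.17 hours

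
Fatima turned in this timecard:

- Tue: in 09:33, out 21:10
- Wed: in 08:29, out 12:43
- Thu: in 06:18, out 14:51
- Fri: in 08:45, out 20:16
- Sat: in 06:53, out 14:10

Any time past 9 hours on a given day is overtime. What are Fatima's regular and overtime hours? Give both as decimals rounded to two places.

Tue: 09:33–21:10 = 11 h 37 min
Wed: 08:29–12:43 = 4 h 14 min
Thu: 06:18–14:51 = 8 h 33 min
Fri: 08:45–20:16 = 11 h 31 min
Sat: 06:53–14:10 = 7 h 17 min
Tue reg 9 h 0 min / OT 2 h 37 min; Wed reg 4 h 14 min / OT 0 h 0 min; Thu reg 8 h 33 min / OT 0 h 0 min; Fri reg 9 h 0 min / OT 2 h 31 min; Sat reg 7 h 17 min / OT 0 h 0 min.
Totals: regular 38 h 4 min, overtime 5 h 8 min.

Regular 38.07 hours, overtime 5.13 hours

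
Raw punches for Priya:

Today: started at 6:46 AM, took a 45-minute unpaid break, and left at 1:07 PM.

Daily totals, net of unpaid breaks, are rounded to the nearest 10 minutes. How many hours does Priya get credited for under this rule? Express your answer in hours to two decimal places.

5.67 hours

Today: 6:46 AM–1:07 PM = 6 h 21 min − 45 min = 5 h 36 min → rounds to 5 h 40 min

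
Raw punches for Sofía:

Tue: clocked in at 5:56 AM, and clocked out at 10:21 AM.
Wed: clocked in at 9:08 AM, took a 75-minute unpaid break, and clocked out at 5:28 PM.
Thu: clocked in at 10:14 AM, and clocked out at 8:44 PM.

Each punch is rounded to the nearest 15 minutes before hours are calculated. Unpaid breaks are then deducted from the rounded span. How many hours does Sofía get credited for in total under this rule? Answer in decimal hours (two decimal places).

21.75 hours

Tue: in 5:56 AM→6:00 AM, out 10:21 AM→10:15 AM; 4 h 15 min
Wed: in 9:08 AM→9:15 AM, out 5:28 PM→5:30 PM; 8 h 15 min − 75 min = 7 h 0 min
Thu: in 10:14 AM→10:15 AM, out 8:44 PM→8:45 PM; 10 h 30 min
Total credited: 21 h 45 min.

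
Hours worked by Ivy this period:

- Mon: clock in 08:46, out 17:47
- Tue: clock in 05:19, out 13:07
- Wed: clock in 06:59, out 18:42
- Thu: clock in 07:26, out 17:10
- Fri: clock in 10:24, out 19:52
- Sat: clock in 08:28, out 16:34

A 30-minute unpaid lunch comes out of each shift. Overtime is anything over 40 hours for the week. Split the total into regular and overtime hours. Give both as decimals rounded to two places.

Regular 40.00 hours, overtime 12.83 hours

Mon: 08:46–17:47 = 9 h 1 min; less 30 min break → 8 h 31 min
Tue: 05:19–13:07 = 7 h 48 min; less 30 min break → 7 h 18 min
Wed: 06:59–18:42 = 11 h 43 min; less 30 min break → 11 h 13 min
Thu: 07:26–17:10 = 9 h 44 min; less 30 min break → 9 h 14 min
Fri: 10:24–19:52 = 9 h 28 min; less 30 min break → 8 h 58 min
Sat: 08:28–16:34 = 8 h 6 min; less 30 min break → 7 h 36 min
Total worked: 52 h 50 min = 52.83 h.
Threshold 40 h → overtime 12 h 50 min, regular 40 h 0 min.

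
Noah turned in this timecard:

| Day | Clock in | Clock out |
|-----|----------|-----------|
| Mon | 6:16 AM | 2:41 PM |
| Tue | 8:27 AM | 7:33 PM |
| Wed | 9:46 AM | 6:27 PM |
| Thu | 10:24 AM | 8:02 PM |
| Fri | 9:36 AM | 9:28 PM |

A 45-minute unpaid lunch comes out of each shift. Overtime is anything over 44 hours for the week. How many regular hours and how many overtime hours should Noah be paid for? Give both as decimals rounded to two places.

Mon: 6:16 AM–2:41 PM = 8 h 25 min; less 45 min break → 7 h 40 min
Tue: 8:27 AM–7:33 PM = 11 h 6 min; less 45 min break → 10 h 21 min
Wed: 9:46 AM–6:27 PM = 8 h 41 min; less 45 min break → 7 h 56 min
Thu: 10:24 AM–8:02 PM = 9 h 38 min; less 45 min break → 8 h 53 min
Fri: 9:36 AM–9:28 PM = 11 h 52 min; less 45 min break → 11 h 7 min
Total worked: 45 h 57 min = 45.95 h.
Threshold 44 h → overtime 1 h 57 min, regular 44 h 0 min.

Regular 44.00 hours, overtime 1.95 hours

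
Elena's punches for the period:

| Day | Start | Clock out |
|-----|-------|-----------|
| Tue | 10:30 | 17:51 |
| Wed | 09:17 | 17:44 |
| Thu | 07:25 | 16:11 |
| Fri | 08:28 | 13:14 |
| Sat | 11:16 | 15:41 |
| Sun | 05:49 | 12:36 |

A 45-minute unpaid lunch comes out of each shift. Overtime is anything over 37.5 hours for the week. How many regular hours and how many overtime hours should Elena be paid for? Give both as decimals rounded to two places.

Tue: 10:30–17:51 = 7 h 21 min; less 45 min break → 6 h 36 min
Wed: 09:17–17:44 = 8 h 27 min; less 45 min break → 7 h 42 min
Thu: 07:25–16:11 = 8 h 46 min; less 45 min break → 8 h 1 min
Fri: 08:28–13:14 = 4 h 46 min; less 45 min break → 4 h 1 min
Sat: 11:16–15:41 = 4 h 25 min; less 45 min break → 3 h 40 min
Sun: 05:49–12:36 = 6 h 47 min; less 45 min break → 6 h 2 min
Total worked: 36 h 2 min = 36.03 h.
Threshold 37.5 h → overtime 0 h 0 min, regular 36 h 2 min.

Regular 36.03 hours, overtime 0.00 hours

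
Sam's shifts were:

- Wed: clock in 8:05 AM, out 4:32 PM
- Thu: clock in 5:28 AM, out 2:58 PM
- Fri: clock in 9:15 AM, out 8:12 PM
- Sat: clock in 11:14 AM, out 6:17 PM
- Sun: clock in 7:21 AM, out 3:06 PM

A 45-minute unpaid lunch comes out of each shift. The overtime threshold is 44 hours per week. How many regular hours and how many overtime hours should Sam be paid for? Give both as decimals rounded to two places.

Regular 39.95 hours, overtime 0.00 hours

Wed: 8:05 AM–4:32 PM = 8 h 27 min; less 45 min break → 7 h 42 min
Thu: 5:28 AM–2:58 PM = 9 h 30 min; less 45 min break → 8 h 45 min
Fri: 9:15 AM–8:12 PM = 10 h 57 min; less 45 min break → 10 h 12 min
Sat: 11:14 AM–6:17 PM = 7 h 3 min; less 45 min break → 6 h 18 min
Sun: 7:21 AM–3:06 PM = 7 h 45 min; less 45 min break → 7 h 0 min
Total worked: 39 h 57 min = 39.95 h.
Threshold 44 h → overtime 0 h 0 min, regular 39 h 57 min.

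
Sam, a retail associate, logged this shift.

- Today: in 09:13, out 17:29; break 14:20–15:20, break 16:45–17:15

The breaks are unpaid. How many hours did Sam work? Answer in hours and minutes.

Today: 09:13–17:29 = 8 h 16 min; less 90 min break → 6 h 46 min

6 h 46 min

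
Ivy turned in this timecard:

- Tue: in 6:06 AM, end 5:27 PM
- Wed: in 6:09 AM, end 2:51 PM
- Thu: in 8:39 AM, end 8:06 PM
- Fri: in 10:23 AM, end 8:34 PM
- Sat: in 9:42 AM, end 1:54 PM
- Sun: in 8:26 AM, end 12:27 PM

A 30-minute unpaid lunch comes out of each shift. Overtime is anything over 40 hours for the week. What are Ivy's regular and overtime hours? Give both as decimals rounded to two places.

Regular 40.00 hours, overtime 6.90 hours

Tue: 6:06 AM–5:27 PM = 11 h 21 min; less 30 min break → 10 h 51 min
Wed: 6:09 AM–2:51 PM = 8 h 42 min; less 30 min break → 8 h 12 min
Thu: 8:39 AM–8:06 PM = 11 h 27 min; less 30 min break → 10 h 57 min
Fri: 10:23 AM–8:34 PM = 10 h 11 min; less 30 min break → 9 h 41 min
Sat: 9:42 AM–1:54 PM = 4 h 12 min; less 30 min break → 3 h 42 min
Sun: 8:26 AM–12:27 PM = 4 h 1 min; less 30 min break → 3 h 31 min
Total worked: 46 h 54 min = 46.90 h.
Threshold 40 h → overtime 6 h 54 min, regular 40 h 0 min.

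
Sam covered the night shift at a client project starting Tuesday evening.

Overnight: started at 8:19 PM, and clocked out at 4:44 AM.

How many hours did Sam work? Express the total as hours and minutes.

Overnight: 8:19 PM → midnight = 3 h 41 min; midnight → 4:44 AM = 4 h 44 min; span 8 h 25 min

8 h 25 min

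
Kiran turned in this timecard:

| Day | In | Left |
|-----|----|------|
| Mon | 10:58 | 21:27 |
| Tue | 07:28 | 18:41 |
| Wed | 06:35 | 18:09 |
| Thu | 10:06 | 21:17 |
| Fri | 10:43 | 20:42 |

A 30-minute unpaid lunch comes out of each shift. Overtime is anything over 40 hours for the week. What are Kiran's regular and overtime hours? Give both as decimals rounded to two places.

Mon: 10:58–21:27 = 10 h 29 min; less 30 min break → 9 h 59 min
Tue: 07:28–18:41 = 11 h 13 min; less 30 min break → 10 h 43 min
Wed: 06:35–18:09 = 11 h 34 min; less 30 min break → 11 h 4 min
Thu: 10:06–21:17 = 11 h 11 min; less 30 min break → 10 h 41 min
Fri: 10:43–20:42 = 9 h 59 min; less 30 min break → 9 h 29 min
Total worked: 51 h 56 min = 51.93 h.
Threshold 40 h → overtime 11 h 56 min, regular 40 h 0 min.

Regular 40.00 hours, overtime 11.93 hours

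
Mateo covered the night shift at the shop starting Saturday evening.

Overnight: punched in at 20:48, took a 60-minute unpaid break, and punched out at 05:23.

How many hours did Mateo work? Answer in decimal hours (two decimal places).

7.58 hours

Overnight: 20:48 → midnight = 3 h 12 min; midnight → 05:23 = 5 h 23 min; span 8 h 35 min; less 60 min break → 7 h 35 min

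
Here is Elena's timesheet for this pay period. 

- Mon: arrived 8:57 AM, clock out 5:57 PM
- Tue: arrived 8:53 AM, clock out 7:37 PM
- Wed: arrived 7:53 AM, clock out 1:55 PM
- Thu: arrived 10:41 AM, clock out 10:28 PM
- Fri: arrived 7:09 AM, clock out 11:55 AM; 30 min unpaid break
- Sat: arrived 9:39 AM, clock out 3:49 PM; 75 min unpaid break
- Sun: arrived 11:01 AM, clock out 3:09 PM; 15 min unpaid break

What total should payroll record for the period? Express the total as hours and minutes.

Mon: 8:57 AM–5:57 PM = 9 h 0 min
Tue: 8:53 AM–7:37 PM = 10 h 44 min
Wed: 7:53 AM–1:55 PM = 6 h 2 min
Thu: 10:41 AM–10:28 PM = 11 h 47 min
Fri: 7:09 AM–11:55 AM = 4 h 46 min; less 30 min break → 4 h 16 min
Sat: 9:39 AM–3:49 PM = 6 h 10 min; less 75 min break → 4 h 55 min
Sun: 11:01 AM–3:09 PM = 4 h 8 min; less 15 min break → 3 h 53 min
Total: 9 h 0 min + 10 h 44 min + 6 h 2 min + 11 h 47 min + 4 h 16 min + 4 h 55 min + 3 h 53 min = 50 h 37 min.

50 h 37 min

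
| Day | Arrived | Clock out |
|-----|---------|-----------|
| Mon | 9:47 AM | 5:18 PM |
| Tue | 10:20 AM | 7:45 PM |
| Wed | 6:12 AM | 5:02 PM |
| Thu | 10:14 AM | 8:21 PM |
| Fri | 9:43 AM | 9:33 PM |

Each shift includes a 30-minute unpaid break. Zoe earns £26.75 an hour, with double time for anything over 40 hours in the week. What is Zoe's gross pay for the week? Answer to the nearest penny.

Mon: 9:47 AM–5:18 PM = 7 h 31 min; less 30 min break → 7 h 1 min
Tue: 10:20 AM–7:45 PM = 9 h 25 min; less 30 min break → 8 h 55 min
Wed: 6:12 AM–5:02 PM = 10 h 50 min; less 30 min break → 10 h 20 min
Thu: 10:14 AM–8:21 PM = 10 h 7 min; less 30 min break → 9 h 37 min
Fri: 9:43 AM–9:33 PM = 11 h 50 min; less 30 min break → 11 h 20 min
Total worked: 47 h 13 min = 2833 min.
Regular 40 h 0 min = 2400 min at £26.75/h; overtime 7 h 13 min = 433 min at £53.50/h.
Pay = (2400 × £26.75 + 433 × £53.50) ÷ 60 = £1456.09.

£1456.09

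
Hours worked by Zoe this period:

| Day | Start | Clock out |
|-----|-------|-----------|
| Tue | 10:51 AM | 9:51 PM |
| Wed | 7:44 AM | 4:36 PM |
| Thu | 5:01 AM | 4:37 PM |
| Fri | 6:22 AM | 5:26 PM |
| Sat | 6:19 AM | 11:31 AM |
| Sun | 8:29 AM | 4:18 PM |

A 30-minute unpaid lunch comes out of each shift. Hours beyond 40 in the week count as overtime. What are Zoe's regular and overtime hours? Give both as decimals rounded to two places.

Tue: 10:51 AM–9:51 PM = 11 h 0 min; less 30 min break → 10 h 30 min
Wed: 7:44 AM–4:36 PM = 8 h 52 min; less 30 min break → 8 h 22 min
Thu: 5:01 AM–4:37 PM = 11 h 36 min; less 30 min break → 11 h 6 min
Fri: 6:22 AM–5:26 PM = 11 h 4 min; less 30 min break → 10 h 34 min
Sat: 6:19 AM–11:31 AM = 5 h 12 min; less 30 min break → 4 h 42 min
Sun: 8:29 AM–4:18 PM = 7 h 49 min; less 30 min break → 7 h 19 min
Total worked: 52 h 33 min = 52.55 h.
Threshold 40 h → overtime 12 h 33 min, regular 40 h 0 min.

Regular 40.00 hours, overtime 12.55 hours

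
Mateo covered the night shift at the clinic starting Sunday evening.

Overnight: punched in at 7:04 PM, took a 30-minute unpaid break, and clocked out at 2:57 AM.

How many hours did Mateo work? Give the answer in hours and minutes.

Overnight: 7:04 PM → midnight = 4 h 56 min; midnight → 2:57 AM = 2 h 57 min; span 7 h 53 min; less 30 min break → 7 h 23 min

7 h 23 min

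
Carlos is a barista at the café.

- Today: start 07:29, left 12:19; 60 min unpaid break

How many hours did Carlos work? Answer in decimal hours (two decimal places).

Today: 07:29–12:19 = 4 h 50 min; less 60 min break → 3 h 50 min

3.83 hours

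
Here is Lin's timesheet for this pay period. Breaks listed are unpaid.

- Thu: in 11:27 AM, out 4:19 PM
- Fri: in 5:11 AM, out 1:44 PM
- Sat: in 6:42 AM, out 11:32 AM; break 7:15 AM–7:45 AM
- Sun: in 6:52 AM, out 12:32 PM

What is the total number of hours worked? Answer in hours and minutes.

23 h 25 min

Thu: 11:27 AM–4:19 PM = 4 h 52 min
Fri: 5:11 AM–1:44 PM = 8 h 33 min
Sat: 6:42 AM–11:32 AM = 4 h 50 min; less 30 min break → 4 h 20 min
Sun: 6:52 AM–12:32 PM = 5 h 40 min
Total: 4 h 52 min + 8 h 33 min + 4 h 20 min + 5 h 40 min = 23 h 25 min.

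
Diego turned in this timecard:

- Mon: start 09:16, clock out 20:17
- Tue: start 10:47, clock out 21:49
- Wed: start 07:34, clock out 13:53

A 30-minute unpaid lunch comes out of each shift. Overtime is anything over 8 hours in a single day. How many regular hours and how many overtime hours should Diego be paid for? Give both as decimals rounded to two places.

Regular 21.82 hours, overtime 5.05 hours

Mon: 09:16–20:17 = 11 h 1 min; less 30 min break → 10 h 31 min
Tue: 10:47–21:49 = 11 h 2 min; less 30 min break → 10 h 32 min
Wed: 07:34–13:53 = 6 h 19 min; less 30 min break → 5 h 49 min
Mon reg 8 h 0 min / OT 2 h 31 min; Tue reg 8 h 0 min / OT 2 h 32 min; Wed reg 5 h 49 min / OT 0 h 0 min.
Totals: regular 21 h 49 min, overtime 5 h 3 min.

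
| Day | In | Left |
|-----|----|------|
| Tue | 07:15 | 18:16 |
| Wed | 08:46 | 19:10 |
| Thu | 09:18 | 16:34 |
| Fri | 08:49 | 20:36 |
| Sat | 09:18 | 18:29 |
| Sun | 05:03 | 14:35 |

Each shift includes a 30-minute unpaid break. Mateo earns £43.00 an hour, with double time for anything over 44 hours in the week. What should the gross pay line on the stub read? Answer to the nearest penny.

£2939.77

Tue: 07:15–18:16 = 11 h 1 min; less 30 min break → 10 h 31 min
Wed: 08:46–19:10 = 10 h 24 min; less 30 min break → 9 h 54 min
Thu: 09:18–16:34 = 7 h 16 min; less 30 min break → 6 h 46 min
Fri: 08:49–20:36 = 11 h 47 min; less 30 min break → 11 h 17 min
Sat: 09:18–18:29 = 9 h 11 min; less 30 min break → 8 h 41 min
Sun: 05:03–14:35 = 9 h 32 min; less 30 min break → 9 h 2 min
Total worked: 56 h 11 min = 3371 min.
Regular 44 h 0 min = 2640 min at £43.00/h; overtime 12 h 11 min = 731 min at £86.00/h.
Pay = (2640 × £43.00 + 731 × £86.00) ÷ 60 = £2939.77.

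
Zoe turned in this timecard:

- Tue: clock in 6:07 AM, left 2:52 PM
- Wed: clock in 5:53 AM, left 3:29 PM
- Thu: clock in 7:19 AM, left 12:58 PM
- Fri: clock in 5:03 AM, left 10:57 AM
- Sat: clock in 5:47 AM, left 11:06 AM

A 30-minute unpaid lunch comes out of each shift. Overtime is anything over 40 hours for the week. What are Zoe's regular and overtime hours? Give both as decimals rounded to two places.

Tue: 6:07 AM–2:52 PM = 8 h 45 min; less 30 min break → 8 h 15 min
Wed: 5:53 AM–3:29 PM = 9 h 36 min; less 30 min break → 9 h 6 min
Thu: 7:19 AM–12:58 PM = 5 h 39 min; less 30 min break → 5 h 9 min
Fri: 5:03 AM–10:57 AM = 5 h 54 min; less 30 min break → 5 h 24 min
Sat: 5:47 AM–11:06 AM = 5 h 19 min; less 30 min break → 4 h 49 min
Total worked: 32 h 43 min = 32.72 h.
Threshold 40 h → overtime 0 h 0 min, regular 32 h 43 min.

Regular 32.72 hours, overtime 0.00 hours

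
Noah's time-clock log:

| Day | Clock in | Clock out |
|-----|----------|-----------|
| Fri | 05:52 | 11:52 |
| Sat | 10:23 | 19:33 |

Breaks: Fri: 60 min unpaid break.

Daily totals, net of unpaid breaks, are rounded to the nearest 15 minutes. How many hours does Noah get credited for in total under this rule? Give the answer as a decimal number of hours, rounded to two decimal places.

14.25 hours

Fri: 05:52–11:52 = 6 h 0 min − 60 min = 5 h 0 min → rounds to 5 h 0 min
Sat: 10:23–19:33 = 9 h 10 min → rounds to 9 h 15 min
Total credited: 14 h 15 min.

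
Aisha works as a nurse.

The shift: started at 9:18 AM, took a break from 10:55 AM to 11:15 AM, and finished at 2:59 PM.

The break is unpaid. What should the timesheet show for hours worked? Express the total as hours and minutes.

The shift: 9:18 AM–2:59 PM = 5 h 41 min; less 20 min break → 5 h 21 min

5 h 21 min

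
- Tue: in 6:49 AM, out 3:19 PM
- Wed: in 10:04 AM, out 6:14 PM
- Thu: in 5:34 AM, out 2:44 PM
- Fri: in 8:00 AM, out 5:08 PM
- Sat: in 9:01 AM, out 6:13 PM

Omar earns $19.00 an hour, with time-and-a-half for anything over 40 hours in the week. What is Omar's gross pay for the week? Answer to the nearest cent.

Tue: 6:49 AM–3:19 PM = 8 h 30 min
Wed: 10:04 AM–6:14 PM = 8 h 10 min
Thu: 5:34 AM–2:44 PM = 9 h 10 min
Fri: 8:00 AM–5:08 PM = 9 h 8 min
Sat: 9:01 AM–6:13 PM = 9 h 12 min
Total worked: 44 h 10 min = 2650 min.
Regular 40 h 0 min = 2400 min at $19.00/h; overtime 4 h 10 min = 250 min at $28.50/h.
Pay = (2400 × $19.00 + 250 × $28.50) ÷ 60 = $878.75.

$878.75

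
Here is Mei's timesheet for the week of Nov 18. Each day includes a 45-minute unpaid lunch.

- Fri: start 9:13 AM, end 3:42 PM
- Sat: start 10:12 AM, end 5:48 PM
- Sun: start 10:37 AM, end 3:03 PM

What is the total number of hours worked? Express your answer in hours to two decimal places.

16.27 hours

Fri: 9:13 AM–3:42 PM = 6 h 29 min; less 45 min break → 5 h 44 min
Sat: 10:12 AM–5:48 PM = 7 h 36 min; less 45 min break → 6 h 51 min
Sun: 10:37 AM–3:03 PM = 4 h 26 min; less 45 min break → 3 h 41 min
Total: 5 h 44 min + 6 h 51 min + 3 h 41 min = 16 h 16 min.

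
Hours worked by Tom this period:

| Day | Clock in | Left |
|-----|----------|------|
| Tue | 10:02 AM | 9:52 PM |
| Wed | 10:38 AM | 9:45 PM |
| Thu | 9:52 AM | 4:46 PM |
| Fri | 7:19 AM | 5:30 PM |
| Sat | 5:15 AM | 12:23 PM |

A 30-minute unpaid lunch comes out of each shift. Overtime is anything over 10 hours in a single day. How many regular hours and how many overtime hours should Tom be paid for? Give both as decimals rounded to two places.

Regular 42.72 hours, overtime 1.95 hours

Tue: 10:02 AM–9:52 PM = 11 h 50 min; less 30 min break → 11 h 20 min
Wed: 10:38 AM–9:45 PM = 11 h 7 min; less 30 min break → 10 h 37 min
Thu: 9:52 AM–4:46 PM = 6 h 54 min; less 30 min break → 6 h 24 min
Fri: 7:19 AM–5:30 PM = 10 h 11 min; less 30 min break → 9 h 41 min
Sat: 5:15 AM–12:23 PM = 7 h 8 min; less 30 min break → 6 h 38 min
Tue reg 10 h 0 min / OT 1 h 20 min; Wed reg 10 h 0 min / OT 0 h 37 min; Thu reg 6 h 24 min / OT 0 h 0 min; Fri reg 9 h 41 min / OT 0 h 0 min; Sat reg 6 h 38 min / OT 0 h 0 min.
Totals: regular 42 h 43 min, overtime 1 h 57 min.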